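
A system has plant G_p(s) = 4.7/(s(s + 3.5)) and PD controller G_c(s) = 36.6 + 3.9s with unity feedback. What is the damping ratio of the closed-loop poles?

ζ = 0.832

Forward path: (36.6 + 3.9s)·4.7/(s(s+3.5)). The closed-loop characteristic equation is s² + (3.5 + 4.7·3.9)s + 4.7·36.6 = 0.
That is s² + 21.83s + 172 = 0, so ω_n = 13.12 rad/s and ζ = 21.83/(2·13.12) = 0.8322.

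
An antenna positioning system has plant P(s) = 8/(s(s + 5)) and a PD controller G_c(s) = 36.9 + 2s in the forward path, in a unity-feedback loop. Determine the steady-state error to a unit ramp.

The loop has one pole at the origin (type 1). Velocity error constant K_v = lim_{s→0} s·G_c(s)P(s) = 36.9·8/5 = 59.04.
Steady-state error to a unit ramp: e_ss = 1/K_v = 0.0169.

0.0169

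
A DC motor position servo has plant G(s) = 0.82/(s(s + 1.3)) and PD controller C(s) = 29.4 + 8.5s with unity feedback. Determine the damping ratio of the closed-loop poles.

ζ = 0.842

Forward path: (29.4 + 8.5s)·0.82/(s(s+1.3)). The closed-loop characteristic equation is s² + (1.3 + 0.82·8.5)s + 0.82·29.4 = 0.
That is s² + 8.27s + 24.11 = 0, so ω_n = 4.91 rad/s and ζ = 8.27/(2·4.91) = 0.8422.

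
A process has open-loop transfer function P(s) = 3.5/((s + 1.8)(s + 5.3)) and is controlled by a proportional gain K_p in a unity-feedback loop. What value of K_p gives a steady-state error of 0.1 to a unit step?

K_p = 24.5

For a type-0 loop with proportional control, e_ss = 1/(1 + K_p·P(0)).
P(0) = 0.3669. Require 1/(1 + K_p·0.3669) = 0.1, so 1 + 0.3669·K_p = 10.
K_p = (10 − 1)/0.3669 = 24.5.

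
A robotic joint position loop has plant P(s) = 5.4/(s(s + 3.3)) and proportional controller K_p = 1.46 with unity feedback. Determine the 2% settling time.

T_s ≈ 2.42 s

From 1 + K_pP(s) = 0: s² + 3.3s + 7.884 = 0 ⇒ ω_n = 2.808, ζ = 0.5876.
2% settling time T_s ≈ 4/(ζω_n) = 4/1.65 = 2.42 s.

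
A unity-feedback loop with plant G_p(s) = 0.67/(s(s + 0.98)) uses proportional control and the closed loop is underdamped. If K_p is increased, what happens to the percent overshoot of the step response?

Characteristic equation s² + 0.98s + K_p·0.67 = 0: raising K_p raises ω_n while 2ζω_n = 0.98 is fixed, so ζ falls and overshoot grows.

increase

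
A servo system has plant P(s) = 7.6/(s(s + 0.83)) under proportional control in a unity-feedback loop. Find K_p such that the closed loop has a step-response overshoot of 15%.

K_p = 0.0848

From %OS = 100·exp(−πζ/√(1−ζ²)) = 15%, ζ = −ln(0.15)/√(π²+ln²(0.15)) = 0.5169.
Characteristic equation s² + 0.83s + 7.6K_p = 0 gives ζ = 0.83/(2√(7.6K_p)).
Setting ζ = 0.5169: √(7.6K_p) = 0.83/(2·0.5169) = 0.8028, so K_p = 0.6445/7.6 = 0.0848.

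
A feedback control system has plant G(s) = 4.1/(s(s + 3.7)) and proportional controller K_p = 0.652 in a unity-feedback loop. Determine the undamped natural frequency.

ω_n = 1.63 rad/s

1 + K_p·G(s) = 0 gives s² + 3.7s + 2.673 = 0.
So ω_n² = 2.673 ⇒ ω_n = 1.635 rad/s, and ζ = 3.7/(2ω_n) = 1.13.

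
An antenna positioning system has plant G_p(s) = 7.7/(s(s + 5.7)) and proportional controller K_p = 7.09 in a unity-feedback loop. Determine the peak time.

From 1 + K_pG_p(s) = 0: s² + 5.7s + 54.59 = 0 ⇒ ω_n = 7.389, ζ = 0.3857.
Damped frequency ω_d = ω_n√(1−ζ²) = 6.817 rad/s, so peak time T_p = π/ω_d = 0.461 s.

T_p = 0.461 s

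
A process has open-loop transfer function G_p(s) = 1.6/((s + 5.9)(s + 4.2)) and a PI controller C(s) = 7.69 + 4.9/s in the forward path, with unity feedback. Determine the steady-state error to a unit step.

0

The open loop C(s)G_p(s) has a pole at the origin (type 1), so the static position error constant is infinite and e_ss = 1/(1+∞) = 0.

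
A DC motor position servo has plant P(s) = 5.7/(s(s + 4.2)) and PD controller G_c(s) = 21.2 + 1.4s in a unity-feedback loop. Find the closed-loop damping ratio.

ζ = 0.554

Forward path: (21.2 + 1.4s)·5.7/(s(s+4.2)). The closed-loop characteristic equation is s² + (4.2 + 5.7·1.4)s + 5.7·21.2 = 0.
That is s² + 12.18s + 120.8 = 0, so ω_n = 10.99 rad/s and ζ = 12.18/(2·10.99) = 0.554.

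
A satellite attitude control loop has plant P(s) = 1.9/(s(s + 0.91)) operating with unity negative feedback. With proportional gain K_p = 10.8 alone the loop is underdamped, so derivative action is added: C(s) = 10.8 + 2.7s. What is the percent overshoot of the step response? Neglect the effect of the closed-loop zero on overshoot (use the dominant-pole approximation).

Forward path: (10.8 + 2.7s)·1.9/(s(s+0.91)). The closed-loop characteristic equation is s² + (0.91 + 1.9·2.7)s + 1.9·10.8 = 0.
That is s² + 6.04s + 20.52 = 0, so ω_n = 4.53 rad/s and ζ = 6.04/(2·4.53) = 0.6667.
%OS = 100·exp(−πζ/√(1−ζ²)) = 6.02%.

6.02%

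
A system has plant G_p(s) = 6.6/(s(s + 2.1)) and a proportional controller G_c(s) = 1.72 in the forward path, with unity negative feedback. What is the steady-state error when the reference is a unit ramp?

The loop has one pole at the origin (type 1). Velocity error constant K_v = lim_{s→0} s·G_c(s)G_p(s) = 1.72·6.6/2.1 = 5.406.
Steady-state error to a unit ramp: e_ss = 1/K_v = 0.185.

0.185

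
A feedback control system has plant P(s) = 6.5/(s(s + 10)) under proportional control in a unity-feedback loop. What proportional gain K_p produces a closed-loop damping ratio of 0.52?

K_p = 14.2

Closed-loop characteristic equation: s² + 10s + K_p·6.5 = 0.
So ω_n = √(6.5K_p) and 2ζω_n = 10, giving ζ = 10/(2√(6.5K_p)).
Setting ζ = 0.52: √(6.5K_p) = 10/(2·0.52) = 9.615, so K_p = 92.46/6.5 = 14.2.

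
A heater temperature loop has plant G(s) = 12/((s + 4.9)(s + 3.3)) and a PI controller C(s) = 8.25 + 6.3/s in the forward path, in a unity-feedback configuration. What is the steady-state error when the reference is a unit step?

The open loop C(s)G(s) has a pole at the origin (type 1), so the static position error constant is infinite and e_ss = 1/(1+∞) = 0.

0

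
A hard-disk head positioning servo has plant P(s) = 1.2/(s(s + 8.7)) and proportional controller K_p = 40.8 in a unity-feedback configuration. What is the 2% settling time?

From 1 + K_pP(s) = 0: s² + 8.7s + 48.96 = 0 ⇒ ω_n = 6.997, ζ = 0.6217.
2% settling time T_s ≈ 4/(ζω_n) = 4/4.35 = 0.92 s.

T_s ≈ 0.92 s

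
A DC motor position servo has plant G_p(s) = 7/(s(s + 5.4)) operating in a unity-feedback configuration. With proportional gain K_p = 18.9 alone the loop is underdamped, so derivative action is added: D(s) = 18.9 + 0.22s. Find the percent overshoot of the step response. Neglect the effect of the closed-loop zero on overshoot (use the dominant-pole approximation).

37%

Forward path: (18.9 + 0.22s)·7/(s(s+5.4)). The closed-loop characteristic equation is s² + (5.4 + 7·0.22)s + 7·18.9 = 0.
That is s² + 6.94s + 132.3 = 0, so ω_n = 11.5 rad/s and ζ = 6.94/(2·11.5) = 0.3017.
%OS = 100·exp(−πζ/√(1−ζ²)) = 37%.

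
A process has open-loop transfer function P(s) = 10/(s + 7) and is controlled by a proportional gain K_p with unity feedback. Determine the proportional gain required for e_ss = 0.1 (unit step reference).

For a type-0 loop with proportional control, e_ss = 1/(1 + K_p·P(0)).
P(0) = 1.429. Require 1/(1 + K_p·1.429) = 0.1, so 1 + 1.429·K_p = 10.
K_p = (10 − 1)/1.429 = 6.3.

K_p = 6.3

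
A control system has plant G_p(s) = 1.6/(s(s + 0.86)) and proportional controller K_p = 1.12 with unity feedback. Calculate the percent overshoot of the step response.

From 1 + K_pG_p(s) = 0: s² + 0.86s + 1.792 = 0 ⇒ ω_n = 1.339, ζ = 0.3212.
%OS = 100·exp(−πζ/√(1−ζ²)) = 100·exp(−π·0.3212/√0.8968) = 34.5%.

34.5%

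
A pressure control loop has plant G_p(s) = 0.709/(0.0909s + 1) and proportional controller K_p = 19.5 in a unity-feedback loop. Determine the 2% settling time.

T_s ≈ 0.0245 s

Closed loop: T(s) = K_p·G_p/(1+K_p·G_p) = 13.83/(0.0909s + 1 + 13.83), with pole at s = −(1 + 13.83)/0.0909 = −163.1.
τ = 1/163.1 = 0.006131 s, so 2% settling time ≈ 4τ = 0.0245 s.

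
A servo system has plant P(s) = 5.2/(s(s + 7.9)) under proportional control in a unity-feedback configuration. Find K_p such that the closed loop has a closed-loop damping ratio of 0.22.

Closed-loop characteristic equation: s² + 7.9s + K_p·5.2 = 0.
So ω_n = √(5.2K_p) and 2ζω_n = 7.9, giving ζ = 7.9/(2√(5.2K_p)).
Setting ζ = 0.22: √(5.2K_p) = 7.9/(2·0.22) = 17.95, so K_p = 322.4/5.2 = 62.

K_p = 62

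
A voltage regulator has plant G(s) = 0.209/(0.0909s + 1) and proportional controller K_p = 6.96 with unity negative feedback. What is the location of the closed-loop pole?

Closed loop: T(s) = K_p·G/(1+K_p·G) = 1.455/(0.0909s + 1 + 1.455), with pole at s = −(1 + 1.455)/0.0909 = −27.

s = -27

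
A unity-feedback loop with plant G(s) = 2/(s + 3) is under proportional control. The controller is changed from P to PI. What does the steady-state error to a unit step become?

0

Adding integral action puts a pole at s = 0 in the forward path, raising the system type to 1; a type-1 loop has zero steady-state error to a step.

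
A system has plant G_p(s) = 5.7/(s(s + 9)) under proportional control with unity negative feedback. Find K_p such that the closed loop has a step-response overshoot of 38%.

From %OS = 100·exp(−πζ/√(1−ζ²)) = 38%, ζ = −ln(0.38)/√(π²+ln²(0.38)) = 0.2943.
Characteristic equation s² + 9s + 5.7K_p = 0 gives ζ = 9/(2√(5.7K_p)).
Setting ζ = 0.2943: √(5.7K_p) = 9/(2·0.2943) = 15.29, so K_p = 233.7/5.7 = 41.

K_p = 41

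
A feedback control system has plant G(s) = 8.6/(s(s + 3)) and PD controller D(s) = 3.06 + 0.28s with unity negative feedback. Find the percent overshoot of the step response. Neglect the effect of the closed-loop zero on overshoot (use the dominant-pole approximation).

14.2%

Forward path: (3.06 + 0.28s)·8.6/(s(s+3)). The closed-loop characteristic equation is s² + (3 + 8.6·0.28)s + 8.6·3.06 = 0.
That is s² + 5.408s + 26.32 = 0, so ω_n = 5.13 rad/s and ζ = 5.408/(2·5.13) = 0.5271.
%OS = 100·exp(−πζ/√(1−ζ²)) = 14.2%.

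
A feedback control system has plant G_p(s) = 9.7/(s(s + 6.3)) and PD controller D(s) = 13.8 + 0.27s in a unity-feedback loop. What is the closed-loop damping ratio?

Forward path: (13.8 + 0.27s)·9.7/(s(s+6.3)). The closed-loop characteristic equation is s² + (6.3 + 9.7·0.27)s + 9.7·13.8 = 0.
That is s² + 8.919s + 133.9 = 0, so ω_n = 11.57 rad/s and ζ = 8.919/(2·11.57) = 0.3854.

ζ = 0.385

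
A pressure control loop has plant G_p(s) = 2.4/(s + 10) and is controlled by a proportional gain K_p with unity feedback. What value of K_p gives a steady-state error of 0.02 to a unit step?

K_p = 204

For a type-0 loop with proportional control, e_ss = 1/(1 + K_p·G_p(0)).
G_p(0) = 0.24. Require 1/(1 + K_p·0.24) = 0.02, so 1 + 0.24·K_p = 50.
K_p = (50 − 1)/0.24 = 204.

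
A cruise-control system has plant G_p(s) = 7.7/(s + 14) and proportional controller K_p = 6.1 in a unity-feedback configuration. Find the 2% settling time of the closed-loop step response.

T_s ≈ 0.0656 s

Closed-loop transfer function: T(s) = K_p·G_p(s)/(1 + K_p·G_p(s)) = 46.97/(s + 14 + 46.97) = 46.97/(s + 60.97).
Time constant τ = 1/60.97 = 0.0164 s, so the 2% settling time is about 4τ = 0.0656 s.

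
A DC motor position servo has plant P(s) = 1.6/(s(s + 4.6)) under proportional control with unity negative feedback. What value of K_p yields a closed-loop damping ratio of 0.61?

Closed-loop characteristic equation: s² + 4.6s + K_p·1.6 = 0.
So ω_n = √(1.6K_p) and 2ζω_n = 4.6, giving ζ = 4.6/(2√(1.6K_p)).
Setting ζ = 0.61: √(1.6K_p) = 4.6/(2·0.61) = 3.77, so K_p = 14.22/1.6 = 8.89.

K_p = 8.89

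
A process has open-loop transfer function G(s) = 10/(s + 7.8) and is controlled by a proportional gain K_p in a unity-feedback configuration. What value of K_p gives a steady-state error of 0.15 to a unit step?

The loop is type 0, so e_ss(step) = 1/(1 + K_pos) with K_pos = K_p·G(0).
G(0) = 1.282. Require 1/(1 + K_p·1.282) = 0.15, so 1 + 1.282·K_p = 6.667.
K_p = (6.667 − 1)/1.282 = 4.42.

K_p = 4.42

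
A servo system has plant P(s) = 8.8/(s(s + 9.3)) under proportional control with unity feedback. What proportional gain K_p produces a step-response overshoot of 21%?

K_p = 12.4

From %OS = 100·exp(−πζ/√(1−ζ²)) = 21%, ζ = −ln(0.21)/√(π²+ln²(0.21)) = 0.4449.
Characteristic equation s² + 9.3s + 8.8K_p = 0 gives ζ = 9.3/(2√(8.8K_p)).
Setting ζ = 0.4449: √(8.8K_p) = 9.3/(2·0.4449) = 10.45, so K_p = 109.2/8.8 = 12.4.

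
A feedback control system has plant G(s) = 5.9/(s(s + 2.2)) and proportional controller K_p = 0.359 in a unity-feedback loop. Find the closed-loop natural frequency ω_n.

ω_n = 1.46 rad/s

1 + K_p·G(s) = 0 gives s² + 2.2s + 2.118 = 0.
Matching s² + 2ζω_n s + ω_n²: ω_n = √2.118 = 1.455 rad/s and 2ζω_n = 2.2, so ζ = 2.2/(2·1.455) = 0.756.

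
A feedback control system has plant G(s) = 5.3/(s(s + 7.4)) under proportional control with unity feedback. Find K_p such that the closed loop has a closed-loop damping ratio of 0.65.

K_p = 6.11

Closed-loop characteristic equation: s² + 7.4s + K_p·5.3 = 0.
So ω_n = √(5.3K_p) and 2ζω_n = 7.4, giving ζ = 7.4/(2√(5.3K_p)).
Setting ζ = 0.65: √(5.3K_p) = 7.4/(2·0.65) = 5.692, so K_p = 32.4/5.3 = 6.11.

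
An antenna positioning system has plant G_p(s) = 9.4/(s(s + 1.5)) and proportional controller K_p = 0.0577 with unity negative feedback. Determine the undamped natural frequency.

With unity feedback the closed-loop characteristic equation is s² + 1.5s + 0.0577·9.4 = s² + 1.5s + 0.5424 = 0.
So ω_n² = 0.5424 ⇒ ω_n = 0.7365 rad/s, and ζ = 1.5/(2ω_n) = 1.02.

ω_n = 0.736 rad/s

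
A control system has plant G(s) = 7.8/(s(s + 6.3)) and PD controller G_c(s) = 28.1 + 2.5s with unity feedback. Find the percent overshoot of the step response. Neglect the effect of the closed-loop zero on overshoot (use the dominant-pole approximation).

Forward path: (28.1 + 2.5s)·7.8/(s(s+6.3)). The closed-loop characteristic equation is s² + (6.3 + 7.8·2.5)s + 7.8·28.1 = 0.
That is s² + 25.8s + 219.2 = 0, so ω_n = 14.8 rad/s and ζ = 25.8/(2·14.8) = 0.8713.
%OS = 100·exp(−πζ/√(1−ζ²)) = 0.378%.

0.378%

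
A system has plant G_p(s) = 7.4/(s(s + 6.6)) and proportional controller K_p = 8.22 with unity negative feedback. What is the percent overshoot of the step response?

From 1 + K_pG_p(s) = 0: s² + 6.6s + 60.83 = 0 ⇒ ω_n = 7.799, ζ = 0.4231.
%OS = 100·exp(−πζ/√(1−ζ²)) = 100·exp(−π·0.4231/√0.821) = 23.1%.

23.1%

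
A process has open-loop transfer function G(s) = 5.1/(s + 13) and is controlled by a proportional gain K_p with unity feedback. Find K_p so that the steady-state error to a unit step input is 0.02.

K_p = 125

Steady-state error for a unit step on this type-0 loop is 1/(1 + K_p·G(0)).
G(0) = 0.3923. Require 1/(1 + K_p·0.3923) = 0.02, so 1 + 0.3923·K_p = 50.
K_p = (50 − 1)/0.3923 = 125.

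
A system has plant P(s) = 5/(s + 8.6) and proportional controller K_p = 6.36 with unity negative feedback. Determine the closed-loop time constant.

Closed-loop transfer function: T(s) = K_p·P(s)/(1 + K_p·P(s)) = 31.8/(s + 8.6 + 31.8) = 31.8/(s + 40.4).
Time constant τ = 1/40.4 = 0.0248 s.

τ = 0.0248 s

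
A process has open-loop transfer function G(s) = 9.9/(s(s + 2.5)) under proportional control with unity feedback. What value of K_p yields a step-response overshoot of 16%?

From %OS = 100·exp(−πζ/√(1−ζ²)) = 16%, ζ = −ln(0.16)/√(π²+ln²(0.16)) = 0.5039.
Characteristic equation s² + 2.5s + 9.9K_p = 0 gives ζ = 2.5/(2√(9.9K_p)).
Setting ζ = 0.5039: √(9.9K_p) = 2.5/(2·0.5039) = 2.481, so K_p = 6.154/9.9 = 0.622.

K_p = 0.622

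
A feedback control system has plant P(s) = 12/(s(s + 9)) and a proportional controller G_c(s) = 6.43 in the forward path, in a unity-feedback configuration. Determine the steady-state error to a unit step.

The open loop G_c(s)P(s) has a pole at the origin (type 1), so the static position error constant is infinite and e_ss = 1/(1+∞) = 0.

0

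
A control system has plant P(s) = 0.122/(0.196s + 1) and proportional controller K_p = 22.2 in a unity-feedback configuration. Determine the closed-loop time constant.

Closed loop: T(s) = K_p·P/(1+K_p·P) = 2.708/(0.196s + 1 + 2.708), with pole at s = −(1 + 2.708)/0.196 = −18.92.
Closed-loop time constant τ = 1/18.92 = 0.0529 s.

τ = 0.0529 s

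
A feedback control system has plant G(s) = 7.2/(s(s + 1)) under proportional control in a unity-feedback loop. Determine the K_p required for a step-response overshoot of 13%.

K_p = 0.117

From %OS = 100·exp(−πζ/√(1−ζ²)) = 13%, ζ = −ln(0.13)/√(π²+ln²(0.13)) = 0.5446.
Characteristic equation s² + 1s + 7.2K_p = 0 gives ζ = 1/(2√(7.2K_p)).
Setting ζ = 0.5446: √(7.2K_p) = 1/(2·0.5446) = 0.918, so K_p = 0.8428/7.2 = 0.117.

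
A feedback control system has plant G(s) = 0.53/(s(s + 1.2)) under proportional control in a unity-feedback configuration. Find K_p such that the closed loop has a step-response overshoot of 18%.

From %OS = 100·exp(−πζ/√(1−ζ²)) = 18%, ζ = −ln(0.18)/√(π²+ln²(0.18)) = 0.4791.
Characteristic equation s² + 1.2s + 0.53K_p = 0 gives ζ = 1.2/(2√(0.53K_p)).
Setting ζ = 0.4791: √(0.53K_p) = 1.2/(2·0.4791) = 1.252, so K_p = 1.568/0.53 = 2.96.

K_p = 2.96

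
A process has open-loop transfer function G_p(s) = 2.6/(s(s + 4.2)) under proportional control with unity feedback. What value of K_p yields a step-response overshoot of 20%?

K_p = 8.16

From %OS = 100·exp(−πζ/√(1−ζ²)) = 20%, ζ = −ln(0.2)/√(π²+ln²(0.2)) = 0.4559.
Characteristic equation s² + 4.2s + 2.6K_p = 0 gives ζ = 4.2/(2√(2.6K_p)).
Setting ζ = 0.4559: √(2.6K_p) = 4.2/(2·0.4559) = 4.606, so K_p = 21.21/2.6 = 8.16.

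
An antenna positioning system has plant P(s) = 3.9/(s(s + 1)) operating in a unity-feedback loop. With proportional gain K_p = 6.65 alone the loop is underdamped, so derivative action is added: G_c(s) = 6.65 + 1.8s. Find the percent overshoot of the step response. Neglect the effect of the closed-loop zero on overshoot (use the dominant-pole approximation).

Forward path: (6.65 + 1.8s)·3.9/(s(s+1)). The closed-loop characteristic equation is s² + (1 + 3.9·1.8)s + 3.9·6.65 = 0.
That is s² + 8.02s + 25.94 = 0, so ω_n = 5.093 rad/s and ζ = 8.02/(2·5.093) = 0.7874.
%OS = 100·exp(−πζ/√(1−ζ²)) = 1.81%.

1.81%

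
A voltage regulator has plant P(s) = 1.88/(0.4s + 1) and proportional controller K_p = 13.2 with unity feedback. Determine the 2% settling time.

Closed loop: T(s) = K_p·P/(1+K_p·P) = 24.82/(0.4s + 1 + 24.82), with pole at s = −(1 + 24.82)/0.4 = −64.54.
τ = 1/64.54 = 0.01549 s, so 2% settling time ≈ 4τ = 0.062 s.

T_s ≈ 0.062 s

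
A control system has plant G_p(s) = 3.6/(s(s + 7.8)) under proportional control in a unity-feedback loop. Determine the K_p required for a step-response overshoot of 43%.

K_p = 62.8

From %OS = 100·exp(−πζ/√(1−ζ²)) = 43%, ζ = −ln(0.43)/√(π²+ln²(0.43)) = 0.2594.
Characteristic equation s² + 7.8s + 3.6K_p = 0 gives ζ = 7.8/(2√(3.6K_p)).
Setting ζ = 0.2594: √(3.6K_p) = 7.8/(2·0.2594) = 15.03, so K_p = 226/3.6 = 62.8.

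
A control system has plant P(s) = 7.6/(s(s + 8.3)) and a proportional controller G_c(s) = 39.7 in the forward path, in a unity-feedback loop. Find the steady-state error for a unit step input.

0

The open loop G_c(s)P(s) has a pole at the origin (type 1), so the static position error constant is infinite and e_ss = 1/(1+∞) = 0.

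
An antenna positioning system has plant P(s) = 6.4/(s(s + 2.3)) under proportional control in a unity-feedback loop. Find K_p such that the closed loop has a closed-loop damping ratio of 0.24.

Closed-loop characteristic equation: s² + 2.3s + K_p·6.4 = 0.
So ω_n = √(6.4K_p) and 2ζω_n = 2.3, giving ζ = 2.3/(2√(6.4K_p)).
Setting ζ = 0.24: √(6.4K_p) = 2.3/(2·0.24) = 4.792, so K_p = 22.96/6.4 = 3.59.

K_p = 3.59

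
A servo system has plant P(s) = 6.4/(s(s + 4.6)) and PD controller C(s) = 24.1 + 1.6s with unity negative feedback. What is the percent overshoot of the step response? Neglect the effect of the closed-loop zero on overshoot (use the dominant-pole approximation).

9.63%

Forward path: (24.1 + 1.6s)·6.4/(s(s+4.6)). The closed-loop characteristic equation is s² + (4.6 + 6.4·1.6)s + 6.4·24.1 = 0.
That is s² + 14.84s + 154.2 = 0, so ω_n = 12.42 rad/s and ζ = 14.84/(2·12.42) = 0.5975.
%OS = 100·exp(−πζ/√(1−ζ²)) = 9.63%.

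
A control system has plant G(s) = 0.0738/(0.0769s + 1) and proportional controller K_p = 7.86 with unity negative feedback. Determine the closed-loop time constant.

τ = 0.0487 s

Closed loop: T(s) = K_p·G/(1+K_p·G) = 0.5801/(0.0769s + 1 + 0.5801), with pole at s = −(1 + 0.5801)/0.0769 = −20.55.
Closed-loop time constant τ = 1/20.55 = 0.0487 s.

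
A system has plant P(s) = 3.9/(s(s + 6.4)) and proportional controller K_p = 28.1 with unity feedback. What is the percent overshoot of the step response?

36.5%

Closed-loop characteristic equation: s² + 6.4s + 109.6 = 0, so ω_n = 10.47 rad/s and ζ = 6.4/(2·10.47) = 0.3057.
%OS = 100·exp(−πζ/√(1−ζ²)) = 100·exp(−π·0.3057/√0.9066) = 36.5%.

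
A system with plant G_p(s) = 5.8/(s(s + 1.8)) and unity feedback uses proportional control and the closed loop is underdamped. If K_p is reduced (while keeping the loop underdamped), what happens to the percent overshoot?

ζ = 1.8/(2√(5.8K_p)) rises as K_p falls; higher damping means less overshoot.

decrease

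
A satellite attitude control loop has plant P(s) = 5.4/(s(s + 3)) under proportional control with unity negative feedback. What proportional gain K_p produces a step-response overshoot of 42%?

From %OS = 100·exp(−πζ/√(1−ζ²)) = 42%, ζ = −ln(0.42)/√(π²+ln²(0.42)) = 0.2662.
Characteristic equation s² + 3s + 5.4K_p = 0 gives ζ = 3/(2√(5.4K_p)).
Setting ζ = 0.2662: √(5.4K_p) = 3/(2·0.2662) = 5.635, so K_p = 31.76/5.4 = 5.88.

K_p = 5.88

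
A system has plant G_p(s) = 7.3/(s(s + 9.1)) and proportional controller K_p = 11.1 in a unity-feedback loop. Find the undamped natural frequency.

The closed-loop denominator is s(s+9.1) + 11.1·7.3 = s² + 9.1s + 81.03.
So ω_n² = 81.03 ⇒ ω_n = 9.002 rad/s, and ζ = 9.1/(2ω_n) = 0.505.

ω_n = 9 rad/s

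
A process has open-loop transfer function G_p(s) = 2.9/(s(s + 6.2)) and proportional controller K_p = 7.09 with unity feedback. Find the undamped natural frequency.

ω_n = 4.53 rad/s

The closed-loop denominator is s(s+6.2) + 7.09·2.9 = s² + 6.2s + 20.56.
Matching s² + 2ζω_n s + ω_n²: ω_n = √20.56 = 4.534 rad/s and 2ζω_n = 6.2, so ζ = 6.2/(2·4.534) = 0.684.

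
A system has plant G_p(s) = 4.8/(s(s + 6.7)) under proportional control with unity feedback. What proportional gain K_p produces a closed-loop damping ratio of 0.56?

K_p = 7.46

Closed-loop characteristic equation: s² + 6.7s + K_p·4.8 = 0.
So ω_n = √(4.8K_p) and 2ζω_n = 6.7, giving ζ = 6.7/(2√(4.8K_p)).
Setting ζ = 0.56: √(4.8K_p) = 6.7/(2·0.56) = 5.982, so K_p = 35.79/4.8 = 7.46.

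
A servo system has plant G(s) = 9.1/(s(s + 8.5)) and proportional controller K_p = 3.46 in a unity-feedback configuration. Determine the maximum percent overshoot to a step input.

2.61%

Closed-loop characteristic equation: s² + 8.5s + 31.49 = 0, so ω_n = 5.611 rad/s and ζ = 8.5/(2·5.611) = 0.7574.
%OS = 100·exp(−πζ/√(1−ζ²)) = 100·exp(−π·0.7574/√0.4263) = 2.61%.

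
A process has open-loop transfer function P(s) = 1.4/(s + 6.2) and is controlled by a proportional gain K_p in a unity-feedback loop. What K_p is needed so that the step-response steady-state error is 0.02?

K_p = 217

The loop is type 0, so e_ss(step) = 1/(1 + K_pos) with K_pos = K_p·P(0).
P(0) = 0.2258. Require 1/(1 + K_p·0.2258) = 0.02, so 1 + 0.2258·K_p = 50.
K_p = (50 − 1)/0.2258 = 217.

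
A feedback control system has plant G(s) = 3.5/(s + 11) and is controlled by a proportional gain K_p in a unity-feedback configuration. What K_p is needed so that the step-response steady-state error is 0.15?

Steady-state error for a unit step on this type-0 loop is 1/(1 + K_p·G(0)).
G(0) = 0.3182. Require 1/(1 + K_p·0.3182) = 0.15, so 1 + 0.3182·K_p = 6.667.
K_p = (6.667 − 1)/0.3182 = 17.8.

K_p = 17.8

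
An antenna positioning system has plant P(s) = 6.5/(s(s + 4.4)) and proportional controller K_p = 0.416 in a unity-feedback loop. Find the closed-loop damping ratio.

1 + K_p·P(s) = 0 gives s² + 4.4s + 2.704 = 0.
So ω_n² = 2.704 ⇒ ω_n = 1.644 rad/s, and ζ = 4.4/(2ω_n) = 1.34.

ζ = 1.34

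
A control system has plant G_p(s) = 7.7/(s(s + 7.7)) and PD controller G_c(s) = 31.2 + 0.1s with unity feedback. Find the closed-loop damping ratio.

Forward path: (31.2 + 0.1s)·7.7/(s(s+7.7)). The closed-loop characteristic equation is s² + (7.7 + 7.7·0.1)s + 7.7·31.2 = 0.
That is s² + 8.47s + 240.2 = 0, so ω_n = 15.5 rad/s and ζ = 8.47/(2·15.5) = 0.2732.

ζ = 0.273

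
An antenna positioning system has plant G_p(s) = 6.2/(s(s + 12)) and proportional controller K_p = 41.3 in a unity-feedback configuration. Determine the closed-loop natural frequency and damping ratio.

ω_n = 16 rad/s, ζ = 0.375

With unity feedback the closed-loop characteristic equation is s² + 12s + 41.3·6.2 = s² + 12s + 256.1 = 0.
So ω_n² = 256.1 ⇒ ω_n = 16 rad/s, and ζ = 12/(2ω_n) = 0.375.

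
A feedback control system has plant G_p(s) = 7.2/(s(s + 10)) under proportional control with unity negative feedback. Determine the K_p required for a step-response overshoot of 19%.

From %OS = 100·exp(−πζ/√(1−ζ²)) = 19%, ζ = −ln(0.19)/√(π²+ln²(0.19)) = 0.4673.
Characteristic equation s² + 10s + 7.2K_p = 0 gives ζ = 10/(2√(7.2K_p)).
Setting ζ = 0.4673: √(7.2K_p) = 10/(2·0.4673) = 10.7, so K_p = 114.5/7.2 = 15.9.

K_p = 15.9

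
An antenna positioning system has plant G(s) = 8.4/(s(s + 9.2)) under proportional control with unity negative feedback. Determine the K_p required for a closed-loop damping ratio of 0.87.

K_p = 3.33

Closed-loop characteristic equation: s² + 9.2s + K_p·8.4 = 0.
So ω_n = √(8.4K_p) and 2ζω_n = 9.2, giving ζ = 9.2/(2√(8.4K_p)).
Setting ζ = 0.87: √(8.4K_p) = 9.2/(2·0.87) = 5.287, so K_p = 27.96/8.4 = 3.33.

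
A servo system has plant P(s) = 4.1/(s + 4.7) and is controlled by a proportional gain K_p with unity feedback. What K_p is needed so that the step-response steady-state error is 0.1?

The loop is type 0, so e_ss(step) = 1/(1 + K_pos) with K_pos = K_p·P(0).
P(0) = 0.8723. Require 1/(1 + K_p·0.8723) = 0.1, so 1 + 0.8723·K_p = 10.
K_p = (10 − 1)/0.8723 = 10.3.

K_p = 10.3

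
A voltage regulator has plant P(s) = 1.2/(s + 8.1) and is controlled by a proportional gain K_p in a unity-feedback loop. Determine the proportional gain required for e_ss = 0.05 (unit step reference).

K_p = 128

For a type-0 loop with proportional control, e_ss = 1/(1 + K_p·P(0)).
P(0) = 0.1481. Require 1/(1 + K_p·0.1481) = 0.05, so 1 + 0.1481·K_p = 20.
K_p = (20 − 1)/0.1481 = 128.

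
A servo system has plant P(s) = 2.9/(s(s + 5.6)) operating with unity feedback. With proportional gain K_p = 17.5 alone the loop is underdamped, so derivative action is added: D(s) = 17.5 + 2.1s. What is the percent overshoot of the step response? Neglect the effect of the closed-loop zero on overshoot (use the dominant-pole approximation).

1.1%

Forward path: (17.5 + 2.1s)·2.9/(s(s+5.6)). The closed-loop characteristic equation is s² + (5.6 + 2.9·2.1)s + 2.9·17.5 = 0.
That is s² + 11.69s + 50.75 = 0, so ω_n = 7.124 rad/s and ζ = 11.69/(2·7.124) = 0.8205.
%OS = 100·exp(−πζ/√(1−ζ²)) = 1.1%.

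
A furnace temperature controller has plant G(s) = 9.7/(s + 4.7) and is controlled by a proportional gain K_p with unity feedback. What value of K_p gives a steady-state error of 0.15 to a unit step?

The loop is type 0, so e_ss(step) = 1/(1 + K_pos) with K_pos = K_p·G(0).
G(0) = 2.064. Require 1/(1 + K_p·2.064) = 0.15, so 1 + 2.064·K_p = 6.667.
K_p = (6.667 − 1)/2.064 = 2.75.

K_p = 2.75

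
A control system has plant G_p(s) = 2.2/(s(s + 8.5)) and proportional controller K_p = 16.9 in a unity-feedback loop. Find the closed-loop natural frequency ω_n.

1 + K_p·G_p(s) = 0 gives s² + 8.5s + 37.18 = 0.
Matching s² + 2ζω_n s + ω_n²: ω_n = √37.18 = 6.098 rad/s and 2ζω_n = 8.5, so ζ = 8.5/(2·6.098) = 0.697.

ω_n = 6.1 rad/s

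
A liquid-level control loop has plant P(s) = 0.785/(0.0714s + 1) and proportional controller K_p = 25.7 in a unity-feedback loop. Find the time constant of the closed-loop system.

Closed loop: T(s) = K_p·P/(1+K_p·P) = 20.17/(0.0714s + 1 + 20.17), with pole at s = −(1 + 20.17)/0.0714 = −296.6.
Closed-loop time constant τ = 1/296.6 = 0.00337 s.

τ = 0.00337 s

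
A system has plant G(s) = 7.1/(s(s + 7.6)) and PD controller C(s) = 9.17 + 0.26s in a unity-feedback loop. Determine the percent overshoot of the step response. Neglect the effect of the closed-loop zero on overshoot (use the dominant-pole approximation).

Forward path: (9.17 + 0.26s)·7.1/(s(s+7.6)). The closed-loop characteristic equation is s² + (7.6 + 7.1·0.26)s + 7.1·9.17 = 0.
That is s² + 9.446s + 65.11 = 0, so ω_n = 8.069 rad/s and ζ = 9.446/(2·8.069) = 0.5853.
%OS = 100·exp(−πζ/√(1−ζ²)) = 10.4%.

10.4%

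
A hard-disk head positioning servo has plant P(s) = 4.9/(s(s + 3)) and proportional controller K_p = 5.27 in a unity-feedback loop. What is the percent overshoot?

Closed-loop characteristic equation: s² + 3s + 25.82 = 0, so ω_n = 5.082 rad/s and ζ = 3/(2·5.082) = 0.2952.
%OS = 100·exp(−πζ/√(1−ζ²)) = 100·exp(−π·0.2952/√0.9129) = 37.9%.

37.9%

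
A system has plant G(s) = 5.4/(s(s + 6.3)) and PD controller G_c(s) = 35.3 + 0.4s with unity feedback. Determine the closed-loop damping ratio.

Forward path: (35.3 + 0.4s)·5.4/(s(s+6.3)). The closed-loop characteristic equation is s² + (6.3 + 5.4·0.4)s + 5.4·35.3 = 0.
That is s² + 8.46s + 190.6 = 0, so ω_n = 13.81 rad/s and ζ = 8.46/(2·13.81) = 0.3064.

ζ = 0.306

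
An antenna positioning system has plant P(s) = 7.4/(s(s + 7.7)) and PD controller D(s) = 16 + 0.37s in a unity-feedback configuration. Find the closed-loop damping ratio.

ζ = 0.48

Forward path: (16 + 0.37s)·7.4/(s(s+7.7)). The closed-loop characteristic equation is s² + (7.7 + 7.4·0.37)s + 7.4·16 = 0.
That is s² + 10.44s + 118.4 = 0, so ω_n = 10.88 rad/s and ζ = 10.44/(2·10.88) = 0.4796.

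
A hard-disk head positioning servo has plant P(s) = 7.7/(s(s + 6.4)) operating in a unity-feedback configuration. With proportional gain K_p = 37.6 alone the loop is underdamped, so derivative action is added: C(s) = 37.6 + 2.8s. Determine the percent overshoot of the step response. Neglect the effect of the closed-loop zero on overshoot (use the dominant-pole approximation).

1.08%

Forward path: (37.6 + 2.8s)·7.7/(s(s+6.4)). The closed-loop characteristic equation is s² + (6.4 + 7.7·2.8)s + 7.7·37.6 = 0.
That is s² + 27.96s + 289.5 = 0, so ω_n = 17.02 rad/s and ζ = 27.96/(2·17.02) = 0.8216.
%OS = 100·exp(−πζ/√(1−ζ²)) = 1.08%.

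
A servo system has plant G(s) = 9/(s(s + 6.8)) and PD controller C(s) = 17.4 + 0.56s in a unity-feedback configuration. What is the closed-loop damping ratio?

Forward path: (17.4 + 0.56s)·9/(s(s+6.8)). The closed-loop characteristic equation is s² + (6.8 + 9·0.56)s + 9·17.4 = 0.
That is s² + 11.84s + 156.6 = 0, so ω_n = 12.51 rad/s and ζ = 11.84/(2·12.51) = 0.4731.

ζ = 0.473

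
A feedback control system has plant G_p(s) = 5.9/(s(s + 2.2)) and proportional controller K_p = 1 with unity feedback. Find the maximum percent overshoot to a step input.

From 1 + K_pG_p(s) = 0: s² + 2.2s + 5.9 = 0 ⇒ ω_n = 2.429, ζ = 0.4529.
%OS = 100·exp(−πζ/√(1−ζ²)) = 100·exp(−π·0.4529/√0.7949) = 20.3%.

20.3%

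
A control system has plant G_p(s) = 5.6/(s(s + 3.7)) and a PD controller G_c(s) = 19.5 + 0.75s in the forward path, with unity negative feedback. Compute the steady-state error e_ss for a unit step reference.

The open loop G_c(s)G_p(s) has a pole at the origin (type 1), so the static position error constant is infinite and e_ss = 1/(1+∞) = 0.

0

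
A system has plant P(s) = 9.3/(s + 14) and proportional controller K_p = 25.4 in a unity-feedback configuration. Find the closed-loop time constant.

Closed-loop transfer function: T(s) = K_p·P(s)/(1 + K_p·P(s)) = 236.2/(s + 14 + 236.2) = 236.2/(s + 250.2).
Time constant τ = 1/250.2 = 0.004 s.

τ = 0.004 s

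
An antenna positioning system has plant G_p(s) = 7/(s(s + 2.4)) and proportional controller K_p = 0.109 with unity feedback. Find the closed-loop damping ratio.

ζ = 1.37

1 + K_p·G_p(s) = 0 gives s² + 2.4s + 0.763 = 0.
So ω_n² = 0.763 ⇒ ω_n = 0.8735 rad/s, and ζ = 2.4/(2ω_n) = 1.37.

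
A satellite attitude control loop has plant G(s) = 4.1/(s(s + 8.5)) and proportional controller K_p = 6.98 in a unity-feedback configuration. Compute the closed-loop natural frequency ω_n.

ω_n = 5.35 rad/s

The closed-loop denominator is s(s+8.5) + 6.98·4.1 = s² + 8.5s + 28.62.
So ω_n² = 28.62 ⇒ ω_n = 5.35 rad/s, and ζ = 8.5/(2ω_n) = 0.794.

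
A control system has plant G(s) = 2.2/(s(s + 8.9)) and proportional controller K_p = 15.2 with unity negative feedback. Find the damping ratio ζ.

The closed-loop denominator is s(s+8.9) + 15.2·2.2 = s² + 8.9s + 33.44.
Matching s² + 2ζω_n s + ω_n²: ω_n = √33.44 = 5.783 rad/s and 2ζω_n = 8.9, so ζ = 8.9/(2·5.783) = 0.77.

ζ = 0.77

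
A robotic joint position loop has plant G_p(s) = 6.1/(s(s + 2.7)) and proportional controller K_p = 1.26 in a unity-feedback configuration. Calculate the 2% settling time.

T_s ≈ 2.96 s

The closed-loop denominator s² + 2.7s + 7.686 gives ω_n = √7.686 = 2.772 and ζ = 2.7/(2ω_n) = 0.4869.
2% settling time T_s ≈ 4/(ζω_n) = 4/1.35 = 2.96 s.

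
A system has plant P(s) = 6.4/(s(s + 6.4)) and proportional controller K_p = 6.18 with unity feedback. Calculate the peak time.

T_p = 0.58 s

From 1 + K_pP(s) = 0: s² + 6.4s + 39.55 = 0 ⇒ ω_n = 6.289, ζ = 0.5088.
Damped frequency ω_d = ω_n√(1−ζ²) = 5.414 rad/s, so peak time T_p = π/ω_d = 0.58 s.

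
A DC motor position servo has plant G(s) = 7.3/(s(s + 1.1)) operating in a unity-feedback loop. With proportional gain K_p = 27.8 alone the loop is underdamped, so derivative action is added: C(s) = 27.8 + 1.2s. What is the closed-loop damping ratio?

Forward path: (27.8 + 1.2s)·7.3/(s(s+1.1)). The closed-loop characteristic equation is s² + (1.1 + 7.3·1.2)s + 7.3·27.8 = 0.
That is s² + 9.86s + 202.9 = 0, so ω_n = 14.25 rad/s and ζ = 9.86/(2·14.25) = 0.3461.

ζ = 0.346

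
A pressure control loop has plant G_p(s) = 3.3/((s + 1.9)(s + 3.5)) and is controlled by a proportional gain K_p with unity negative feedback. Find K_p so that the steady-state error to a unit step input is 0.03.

K_p = 65.2

For a type-0 loop with proportional control, e_ss = 1/(1 + K_p·G_p(0)).
G_p(0) = 0.4962. Require 1/(1 + K_p·0.4962) = 0.03, so 1 + 0.4962·K_p = 33.33.
K_p = (33.33 − 1)/0.4962 = 65.2.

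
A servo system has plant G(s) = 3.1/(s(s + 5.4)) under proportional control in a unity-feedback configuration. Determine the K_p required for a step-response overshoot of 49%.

K_p = 48

From %OS = 100·exp(−πζ/√(1−ζ²)) = 49%, ζ = −ln(0.49)/√(π²+ln²(0.49)) = 0.2214.
Characteristic equation s² + 5.4s + 3.1K_p = 0 gives ζ = 5.4/(2√(3.1K_p)).
Setting ζ = 0.2214: √(3.1K_p) = 5.4/(2·0.2214) = 12.19, so K_p = 148.7/3.1 = 48.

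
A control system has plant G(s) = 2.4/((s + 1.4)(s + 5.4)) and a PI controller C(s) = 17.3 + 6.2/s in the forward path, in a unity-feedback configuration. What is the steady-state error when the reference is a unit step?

0

The open loop C(s)G(s) has a pole at the origin (type 1), so the static position error constant is infinite and e_ss = 1/(1+∞) = 0.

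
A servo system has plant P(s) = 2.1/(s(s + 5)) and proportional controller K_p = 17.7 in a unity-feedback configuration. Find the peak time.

Closed-loop characteristic equation: s² + 5s + 37.17 = 0, so ω_n = 6.097 rad/s and ζ = 5/(2·6.097) = 0.4101.
Damped frequency ω_d = ω_n√(1−ζ²) = 5.561 rad/s, so peak time T_p = π/ω_d = 0.565 s.

T_p = 0.565 s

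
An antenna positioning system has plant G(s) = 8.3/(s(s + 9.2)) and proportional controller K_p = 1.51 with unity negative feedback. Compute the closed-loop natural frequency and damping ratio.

ω_n = 3.54 rad/s, ζ = 1.3

The closed-loop denominator is s(s+9.2) + 1.51·8.3 = s² + 9.2s + 12.53.
Matching s² + 2ζω_n s + ω_n²: ω_n = √12.53 = 3.54 rad/s and 2ζω_n = 9.2, so ζ = 9.2/(2·3.54) = 1.3.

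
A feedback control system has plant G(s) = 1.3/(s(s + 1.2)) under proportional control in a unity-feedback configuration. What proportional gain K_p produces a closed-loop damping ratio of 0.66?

Closed-loop characteristic equation: s² + 1.2s + K_p·1.3 = 0.
So ω_n = √(1.3K_p) and 2ζω_n = 1.2, giving ζ = 1.2/(2√(1.3K_p)).
Setting ζ = 0.66: √(1.3K_p) = 1.2/(2·0.66) = 0.9091, so K_p = 0.8264/1.3 = 0.636.

K_p = 0.636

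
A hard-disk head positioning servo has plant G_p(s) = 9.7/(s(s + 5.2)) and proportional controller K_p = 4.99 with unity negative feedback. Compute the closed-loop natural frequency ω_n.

The closed-loop denominator is s(s+5.2) + 4.99·9.7 = s² + 5.2s + 48.4.
Matching s² + 2ζω_n s + ω_n²: ω_n = √48.4 = 6.957 rad/s and 2ζω_n = 5.2, so ζ = 5.2/(2·6.957) = 0.374.

ω_n = 6.96 rad/s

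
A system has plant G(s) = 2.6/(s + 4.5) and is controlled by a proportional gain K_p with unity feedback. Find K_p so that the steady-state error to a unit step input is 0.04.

K_p = 41.5

For a type-0 loop with proportional control, e_ss = 1/(1 + K_p·G(0)).
G(0) = 0.5778. Require 1/(1 + K_p·0.5778) = 0.04, so 1 + 0.5778·K_p = 25.
K_p = (25 − 1)/0.5778 = 41.5.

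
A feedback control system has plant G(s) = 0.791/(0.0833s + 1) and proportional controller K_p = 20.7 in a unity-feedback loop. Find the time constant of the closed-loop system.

τ = 0.00479 s

Closed loop: T(s) = K_p·G/(1+K_p·G) = 16.37/(0.0833s + 1 + 16.37), with pole at s = −(1 + 16.37)/0.0833 = −208.6.
Closed-loop time constant τ = 1/208.6 = 0.00479 s.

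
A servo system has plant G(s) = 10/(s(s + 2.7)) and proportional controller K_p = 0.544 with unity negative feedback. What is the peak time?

T_p = 1.65 s

Closed-loop characteristic equation: s² + 2.7s + 5.44 = 0, so ω_n = 2.332 rad/s and ζ = 2.7/(2·2.332) = 0.5788.
Damped frequency ω_d = ω_n√(1−ζ²) = 1.902 rad/s, so peak time T_p = π/ω_d = 1.65 s.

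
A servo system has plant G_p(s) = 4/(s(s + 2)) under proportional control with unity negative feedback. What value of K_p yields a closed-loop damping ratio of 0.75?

K_p = 0.444

Closed-loop characteristic equation: s² + 2s + K_p·4 = 0.
So ω_n = √(4K_p) and 2ζω_n = 2, giving ζ = 2/(2√(4K_p)).
Setting ζ = 0.75: √(4K_p) = 2/(2·0.75) = 1.333, so K_p = 1.778/4 = 0.444.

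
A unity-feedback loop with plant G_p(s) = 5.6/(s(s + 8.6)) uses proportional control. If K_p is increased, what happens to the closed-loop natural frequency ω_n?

ω_n = √(5.6·K_p), which grows with K_p.

increase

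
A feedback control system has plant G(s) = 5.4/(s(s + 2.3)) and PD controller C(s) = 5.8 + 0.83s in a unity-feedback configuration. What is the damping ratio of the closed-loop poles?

ζ = 0.606

Forward path: (5.8 + 0.83s)·5.4/(s(s+2.3)). The closed-loop characteristic equation is s² + (2.3 + 5.4·0.83)s + 5.4·5.8 = 0.
That is s² + 6.782s + 31.32 = 0, so ω_n = 5.596 rad/s and ζ = 6.782/(2·5.596) = 0.6059.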